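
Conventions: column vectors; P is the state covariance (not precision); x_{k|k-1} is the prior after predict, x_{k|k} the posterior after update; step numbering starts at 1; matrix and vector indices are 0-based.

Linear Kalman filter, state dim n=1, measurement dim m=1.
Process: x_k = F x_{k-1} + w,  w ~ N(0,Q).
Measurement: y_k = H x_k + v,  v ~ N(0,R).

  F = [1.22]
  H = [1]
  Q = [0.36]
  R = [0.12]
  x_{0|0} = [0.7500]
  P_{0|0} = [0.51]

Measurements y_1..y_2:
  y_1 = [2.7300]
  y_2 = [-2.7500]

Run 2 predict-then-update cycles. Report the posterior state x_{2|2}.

step 1: x^-=[0.9150]  P^-=[1.1191]  S=[1.2391]  K=[0.9032]  nu=[1.8150]  x^+=[2.5542]  P^+=[0.1084]
step 2: x^-=[3.1162]  P^-=[0.5213]  S=[0.6413]  K=[0.8129]  nu=[-5.8662]  x^+=[-1.6523]  P^+=[0.0975]

x_post = [-1.6523]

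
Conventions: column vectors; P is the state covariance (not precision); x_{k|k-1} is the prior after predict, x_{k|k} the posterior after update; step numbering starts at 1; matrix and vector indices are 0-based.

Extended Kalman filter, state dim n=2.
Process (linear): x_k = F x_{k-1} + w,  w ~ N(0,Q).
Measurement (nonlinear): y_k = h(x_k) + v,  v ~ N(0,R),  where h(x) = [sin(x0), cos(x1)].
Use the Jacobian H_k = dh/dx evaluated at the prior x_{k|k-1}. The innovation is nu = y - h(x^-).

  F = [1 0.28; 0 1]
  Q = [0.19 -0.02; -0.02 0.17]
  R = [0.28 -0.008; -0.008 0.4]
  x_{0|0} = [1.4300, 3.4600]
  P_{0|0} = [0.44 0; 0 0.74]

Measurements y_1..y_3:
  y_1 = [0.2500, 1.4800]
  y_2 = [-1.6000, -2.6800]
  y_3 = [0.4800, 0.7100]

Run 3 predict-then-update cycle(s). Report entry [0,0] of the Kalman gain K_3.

K[0,0] = 0.6464

step 1: x^-=[2.3988, 3.4600]  P^-=[0.6880 0.1872; 0.1872 0.9100]  H_jac=[-0.7366 0.0000; 0.0000 0.3131]  S=[0.6533 -0.0512; -0.0512 0.4892]  K=[-0.7727 0.0390; -0.1668 0.5649]  nu=[-0.4263, 2.4297]  x^+=[2.8229, 4.9037]  P^+=[0.2941 0.0696; 0.0696 0.7261]
step 2: x^-=[4.1960, 4.9037]  P^-=[0.5800 0.2528; 0.2528 0.8961]  H_jac=[-0.4938 0.0000; 0.0000 0.9818]  S=[0.4214 -0.1306; -0.1306 1.2637]  K=[-0.6392 0.1304; -0.0832 0.6876]  nu=[-0.7304, -2.8702]  x^+=[4.2886, 2.9911]  P^+=[0.3646 0.0583; 0.0583 0.2808]
step 3: x^-=[5.1261, 2.9911]  P^-=[0.6093 0.1170; 0.1170 0.4508]  H_jac=[0.4020 0.0000; 0.0000 -0.1499]  S=[0.3785 -0.0151; -0.0151 0.4101]  K=[0.6464 -0.0190; 0.1179 -0.1605]  nu=[1.3956, 1.6987]  x^+=[5.9959, 2.8830]  P^+=[0.4506 0.0853; 0.0853 0.4344]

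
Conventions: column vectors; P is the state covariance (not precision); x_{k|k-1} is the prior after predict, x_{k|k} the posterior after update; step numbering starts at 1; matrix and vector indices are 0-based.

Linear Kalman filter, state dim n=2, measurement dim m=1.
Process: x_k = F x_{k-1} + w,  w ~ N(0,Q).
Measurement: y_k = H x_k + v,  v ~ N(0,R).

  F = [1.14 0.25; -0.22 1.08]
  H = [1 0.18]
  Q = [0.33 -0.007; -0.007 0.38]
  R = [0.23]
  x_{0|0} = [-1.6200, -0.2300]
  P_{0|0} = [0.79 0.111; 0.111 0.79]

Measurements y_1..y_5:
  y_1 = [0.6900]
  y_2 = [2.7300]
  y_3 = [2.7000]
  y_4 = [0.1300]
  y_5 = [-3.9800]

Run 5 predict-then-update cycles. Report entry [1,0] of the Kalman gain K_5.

K[1,0] = 0.8518

step 1: x^-=[-1.9043, 0.1080]  P^-=[1.4693 0.1387; 0.1387 1.2869]  S=[1.7910]  K=[0.8344; 0.2068]  nu=[2.5749]  x^+=[0.2440, 0.6405]  P^+=[0.2226 -0.1703; -0.1703 1.2104]
step 2: x^-=[0.4383, 0.6380]  P^-=[0.5978 0.0637; 0.0637 1.8834]  S=[0.9118]  K=[0.6682; 0.4417]  nu=[2.1768]  x^+=[1.8930, 1.5995]  P^+=[0.1907 -0.2054; -0.2054 1.7056]
step 3: x^-=[2.5579, 1.3110]  P^-=[0.5673 0.1641; 0.1641 2.4762]  S=[0.9366]  K=[0.6372; 0.6511]  nu=[-0.0938]  x^+=[2.4981, 1.2499]  P^+=[0.1870 -0.2245; -0.2245 2.0792]
step 4: x^-=[3.1603, 0.8003]  P^-=[0.5750 0.2434; 0.2434 2.9209]  S=[0.9872]  K=[0.6268; 0.7791]  nu=[-3.1743]  x^+=[1.1706, -1.6729]  P^+=[0.1871 -0.2387; -0.2387 2.3216]
step 5: x^-=[0.9163, -2.0643]  P^-=[0.5822 0.2922; 0.2922 3.2105]  S=[1.0214]  K=[0.6215; 0.8518]  nu=[-4.5247]  x^+=[-1.8958, -5.9184]  P^+=[0.1877 -0.2486; -0.2486 2.4694]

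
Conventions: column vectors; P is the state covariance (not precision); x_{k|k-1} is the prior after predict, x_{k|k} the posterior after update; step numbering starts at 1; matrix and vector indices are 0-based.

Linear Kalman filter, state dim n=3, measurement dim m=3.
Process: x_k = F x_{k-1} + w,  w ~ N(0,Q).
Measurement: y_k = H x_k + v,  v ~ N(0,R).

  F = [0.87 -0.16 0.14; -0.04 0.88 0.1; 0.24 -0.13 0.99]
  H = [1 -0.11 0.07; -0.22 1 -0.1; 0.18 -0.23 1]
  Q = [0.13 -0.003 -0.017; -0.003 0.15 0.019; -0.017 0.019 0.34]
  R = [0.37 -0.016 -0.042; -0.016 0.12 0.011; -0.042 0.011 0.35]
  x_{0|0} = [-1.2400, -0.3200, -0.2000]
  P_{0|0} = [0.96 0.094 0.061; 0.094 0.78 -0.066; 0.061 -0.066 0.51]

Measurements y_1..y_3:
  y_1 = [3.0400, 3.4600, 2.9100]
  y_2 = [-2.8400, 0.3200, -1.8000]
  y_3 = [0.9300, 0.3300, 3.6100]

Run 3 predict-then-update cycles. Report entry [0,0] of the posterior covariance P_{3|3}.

P_post[0,0] = 0.1456

step 1: x^-=[-1.0556, -0.2520, -0.4540]  P^-=[0.8782 -0.0686 0.3224; -0.0686 0.7419 -0.0662; 0.3224 -0.0662 0.9484]  S=[1.3231 -0.4103 0.5532; -0.4103 0.9716 -0.4496; 0.5532 -0.4496 1.5183]  K=[0.6523 0.0163 0.0940; 0.1323 0.8617 0.0428; 0.0425 0.0966 0.6860]  nu=[4.0997, 3.4344, 3.4960]  x^+=[2.0031, 3.3993, 2.4503]  P^+=[0.2439 0.0434 -0.0282; 0.0434 0.1151 0.0376; -0.0282 0.0376 0.2531]
step 2: x^-=[1.5419, 3.1563, 2.4646]  P^-=[0.3019 0.0111 0.0329; 0.0111 0.2458 0.0706; 0.0329 0.0706 0.5783]  S=[0.6788 -0.1002 0.0807; -0.1002 0.3686 -0.0484; 0.0807 -0.0484 0.9295]  K=[0.4352 -0.0339 0.0516; 0.0770 0.6679 0.0454; 0.0395 0.1062 0.6131]  nu=[-4.2072, -2.2506, -3.8162]  x^+=[-0.4095, 1.1561, -0.2804]  P^+=[0.1637 0.0231 -0.0248; 0.0231 0.0881 0.0361; -0.0248 0.0361 0.2269]
step 3: x^-=[-0.5805, 1.0057, -0.5261]  P^-=[0.2465 0.0017 0.0184; 0.0017 0.2257 0.0662; 0.0184 0.0662 0.5508]  S=[0.6231 -0.0939 0.0565; -0.0939 0.3499 -0.0420; 0.0565 -0.0420 0.8968]  K=[0.3865 -0.0464 0.0431; 0.0641 0.6472 0.0426; 0.0406 0.1035 0.6032]  nu=[1.6580, -0.8560, 4.4719]  x^+=[0.2925, 0.7482, 2.1502]  P^+=[0.1456 0.0184 -0.0237; 0.0184 0.0847 0.0355; -0.0237 0.0355 0.2230]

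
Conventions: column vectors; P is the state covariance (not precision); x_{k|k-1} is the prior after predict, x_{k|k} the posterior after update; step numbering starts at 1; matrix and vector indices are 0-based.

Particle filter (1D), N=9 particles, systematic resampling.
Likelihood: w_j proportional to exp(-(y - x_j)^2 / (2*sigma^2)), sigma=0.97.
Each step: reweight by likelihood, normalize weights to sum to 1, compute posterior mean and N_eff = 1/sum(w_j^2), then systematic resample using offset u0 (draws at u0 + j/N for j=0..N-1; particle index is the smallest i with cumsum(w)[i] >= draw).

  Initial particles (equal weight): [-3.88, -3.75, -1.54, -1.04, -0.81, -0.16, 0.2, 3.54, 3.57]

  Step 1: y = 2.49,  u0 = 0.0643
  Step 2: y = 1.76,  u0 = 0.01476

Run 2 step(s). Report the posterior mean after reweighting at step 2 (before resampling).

step 1: w=[0.0000, 0.0000, 0.0002, 0.0011, 0.0026, 0.0202, 0.0520, 0.4698, 0.4541]  mean=3.2879  Neff=2.3253  idx=[6, 7, 7, 7, 7, 8, 8, 8, 8]
step 2: w=[0.1597, 0.1080, 0.1080, 0.1080, 0.1080, 0.1020, 0.1020, 0.1020, 0.1020]  mean=3.0190  Neff=8.7846  idx=[0, 0, 1, 2, 3, 4, 5, 6, 8]

post_mean = 3.0190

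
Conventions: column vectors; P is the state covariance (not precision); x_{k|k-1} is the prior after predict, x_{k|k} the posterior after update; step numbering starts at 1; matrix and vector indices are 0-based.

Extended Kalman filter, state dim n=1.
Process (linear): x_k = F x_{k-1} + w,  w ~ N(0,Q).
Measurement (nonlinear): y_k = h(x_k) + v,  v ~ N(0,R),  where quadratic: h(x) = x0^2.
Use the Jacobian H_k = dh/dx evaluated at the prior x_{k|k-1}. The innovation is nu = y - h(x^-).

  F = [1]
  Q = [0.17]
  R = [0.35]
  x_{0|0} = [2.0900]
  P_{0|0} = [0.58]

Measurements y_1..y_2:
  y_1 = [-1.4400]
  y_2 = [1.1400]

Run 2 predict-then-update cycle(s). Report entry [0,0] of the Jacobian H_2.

H_jac[0,0] = 1.4733

step 1: x^-=[2.0900]  P^-=[0.7500]  H_jac=[4.1800]  S=[13.4543]  K=[0.2330]  nu=[-5.8081]  x^+=[0.7366]  P^+=[0.0195]
step 2: x^-=[0.7366]  P^-=[0.1895]  H_jac=[1.4733]  S=[0.7614]  K=[0.3667]  nu=[0.5973]  x^+=[0.9557]  P^+=[0.0871]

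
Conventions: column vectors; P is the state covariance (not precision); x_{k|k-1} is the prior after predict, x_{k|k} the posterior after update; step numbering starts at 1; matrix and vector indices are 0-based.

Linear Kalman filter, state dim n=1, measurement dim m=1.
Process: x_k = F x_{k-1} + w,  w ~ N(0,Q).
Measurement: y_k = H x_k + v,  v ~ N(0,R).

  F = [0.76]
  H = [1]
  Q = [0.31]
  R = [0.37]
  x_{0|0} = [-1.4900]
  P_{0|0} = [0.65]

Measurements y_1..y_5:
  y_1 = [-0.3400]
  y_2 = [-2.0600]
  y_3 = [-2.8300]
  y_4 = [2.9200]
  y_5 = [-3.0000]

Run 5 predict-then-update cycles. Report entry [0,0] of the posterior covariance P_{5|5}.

P_post[0,0] = 0.1976

step 1: x^-=[-1.1324]  P^-=[0.6854]  S=[1.0554]  K=[0.6494]  nu=[0.7924]  x^+=[-0.6178]  P^+=[0.2403]
step 2: x^-=[-0.4695]  P^-=[0.4488]  S=[0.8188]  K=[0.5481]  nu=[-1.5905]  x^+=[-1.3413]  P^+=[0.2028]
step 3: x^-=[-1.0194]  P^-=[0.4271]  S=[0.7971]  K=[0.5358]  nu=[-1.8106]  x^+=[-1.9896]  P^+=[0.1983]
step 4: x^-=[-1.5121]  P^-=[0.4245]  S=[0.7945]  K=[0.5343]  nu=[4.4321]  x^+=[0.8560]  P^+=[0.1977]
step 5: x^-=[0.6506]  P^-=[0.4242]  S=[0.7942]  K=[0.5341]  nu=[-3.6506]  x^+=[-1.2993]  P^+=[0.1976]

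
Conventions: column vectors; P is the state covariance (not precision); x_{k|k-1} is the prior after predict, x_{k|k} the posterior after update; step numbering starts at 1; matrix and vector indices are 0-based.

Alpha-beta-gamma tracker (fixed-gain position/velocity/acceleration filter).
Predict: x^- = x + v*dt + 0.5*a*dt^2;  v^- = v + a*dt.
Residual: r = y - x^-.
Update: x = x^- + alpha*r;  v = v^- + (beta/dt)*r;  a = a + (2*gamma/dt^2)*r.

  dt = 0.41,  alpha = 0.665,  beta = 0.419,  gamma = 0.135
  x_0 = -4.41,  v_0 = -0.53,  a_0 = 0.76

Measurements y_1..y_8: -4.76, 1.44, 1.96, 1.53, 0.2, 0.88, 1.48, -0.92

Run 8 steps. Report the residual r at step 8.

resid = 1.5562

step 1: x_pred=-4.5634  r=-0.1966  x^+=-4.6941  v^+=-0.4193  a^+=0.4443
step 2: x_pred=-4.8287  r=6.2687  x^+=-0.6600  v^+=6.1692  a^+=10.5130
step 3: x_pred=2.7530  r=-0.7930  x^+=2.2256  v^+=9.6691  a^+=9.2393
step 4: x_pred=6.9666  r=-5.4366  x^+=3.3512  v^+=7.9014  a^+=0.5072
step 5: x_pred=6.6334  r=-6.4334  x^+=2.3552  v^+=1.5347  a^+=-9.8261
step 6: x_pred=2.1585  r=-1.2785  x^+=1.3083  v^+=-3.8006  a^+=-11.8797
step 7: x_pred=-1.2484  r=2.7284  x^+=0.5660  v^+=-5.8830  a^+=-7.4973
step 8: x_pred=-2.4762  r=1.5562  x^+=-1.4413  v^+=-7.3665  a^+=-4.9978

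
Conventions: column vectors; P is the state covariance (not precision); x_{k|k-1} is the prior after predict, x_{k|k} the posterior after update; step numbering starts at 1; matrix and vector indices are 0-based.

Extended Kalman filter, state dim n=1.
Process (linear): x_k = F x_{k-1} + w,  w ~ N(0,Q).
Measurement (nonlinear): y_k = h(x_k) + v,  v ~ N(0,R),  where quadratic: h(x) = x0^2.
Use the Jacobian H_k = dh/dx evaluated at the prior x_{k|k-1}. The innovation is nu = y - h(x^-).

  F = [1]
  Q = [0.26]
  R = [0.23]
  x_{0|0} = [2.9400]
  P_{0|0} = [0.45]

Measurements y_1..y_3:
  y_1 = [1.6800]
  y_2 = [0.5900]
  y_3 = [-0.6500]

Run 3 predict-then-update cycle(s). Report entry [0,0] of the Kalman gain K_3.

step 1: x^-=[2.9400]  P^-=[0.7100]  H_jac=[5.8800]  S=[24.7778]  K=[0.1685]  nu=[-6.9636]  x^+=[1.7667]  P^+=[0.0066]
step 2: x^-=[1.7667]  P^-=[0.2666]  H_jac=[3.5334]  S=[3.5584]  K=[0.2647]  nu=[-2.5313]  x^+=[1.0966]  P^+=[0.0172]
step 3: x^-=[1.0966]  P^-=[0.2772]  H_jac=[2.1933]  S=[1.5636]  K=[0.3889]  nu=[-1.8526]  x^+=[0.3762]  P^+=[0.0408]

K[0,0] = 0.3889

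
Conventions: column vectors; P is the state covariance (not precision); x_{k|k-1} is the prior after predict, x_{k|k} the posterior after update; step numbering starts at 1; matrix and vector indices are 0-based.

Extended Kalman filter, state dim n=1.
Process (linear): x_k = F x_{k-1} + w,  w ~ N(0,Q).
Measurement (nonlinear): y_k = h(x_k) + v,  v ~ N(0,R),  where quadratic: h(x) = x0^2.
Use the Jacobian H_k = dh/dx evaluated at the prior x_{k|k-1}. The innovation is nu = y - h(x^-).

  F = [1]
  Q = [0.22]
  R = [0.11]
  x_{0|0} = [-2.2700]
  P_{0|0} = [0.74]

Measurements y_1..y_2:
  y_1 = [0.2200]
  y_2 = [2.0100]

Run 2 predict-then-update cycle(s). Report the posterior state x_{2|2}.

x_post = [-1.4198]

step 1: x^-=[-2.2700]  P^-=[0.9600]  H_jac=[-4.5400]  S=[19.8971]  K=[-0.2190]  nu=[-4.9329]  x^+=[-1.1895]  P^+=[0.0053]
step 2: x^-=[-1.1895]  P^-=[0.2253]  H_jac=[-2.3789]  S=[1.3851]  K=[-0.3870]  nu=[0.5952]  x^+=[-1.4198]  P^+=[0.0179]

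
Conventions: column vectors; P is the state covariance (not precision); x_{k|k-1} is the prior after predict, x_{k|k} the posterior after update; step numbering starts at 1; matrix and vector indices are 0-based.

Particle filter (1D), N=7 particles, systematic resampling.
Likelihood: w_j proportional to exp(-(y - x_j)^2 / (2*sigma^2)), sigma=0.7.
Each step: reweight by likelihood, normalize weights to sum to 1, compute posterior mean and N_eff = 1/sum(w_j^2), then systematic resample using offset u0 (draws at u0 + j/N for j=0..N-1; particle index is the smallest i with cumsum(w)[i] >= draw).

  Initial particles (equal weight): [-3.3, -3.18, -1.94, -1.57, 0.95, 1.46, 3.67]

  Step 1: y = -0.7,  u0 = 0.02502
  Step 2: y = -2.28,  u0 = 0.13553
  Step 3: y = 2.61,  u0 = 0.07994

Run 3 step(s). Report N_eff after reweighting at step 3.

step 1: w=[0.0014, 0.0025, 0.2800, 0.6210, 0.0836, 0.0115, 0.0000]  mean=-1.4346  Neff=2.1222  idx=[2, 2, 3, 3, 3, 3, 3]
step 2: w=[0.1864, 0.1864, 0.1254, 0.1254, 0.1254, 0.1254, 0.1254]  mean=-1.7080  Neff=6.7487  idx=[0, 1, 2, 3, 4, 5, 6]
step 3: w=[0.0073, 0.0073, 0.1971, 0.1971, 0.1971, 0.1971, 0.1971]  mean=-1.5754  Neff=5.1464  idx=[2, 3, 3, 4, 5, 5, 6]

N_eff = 5.1464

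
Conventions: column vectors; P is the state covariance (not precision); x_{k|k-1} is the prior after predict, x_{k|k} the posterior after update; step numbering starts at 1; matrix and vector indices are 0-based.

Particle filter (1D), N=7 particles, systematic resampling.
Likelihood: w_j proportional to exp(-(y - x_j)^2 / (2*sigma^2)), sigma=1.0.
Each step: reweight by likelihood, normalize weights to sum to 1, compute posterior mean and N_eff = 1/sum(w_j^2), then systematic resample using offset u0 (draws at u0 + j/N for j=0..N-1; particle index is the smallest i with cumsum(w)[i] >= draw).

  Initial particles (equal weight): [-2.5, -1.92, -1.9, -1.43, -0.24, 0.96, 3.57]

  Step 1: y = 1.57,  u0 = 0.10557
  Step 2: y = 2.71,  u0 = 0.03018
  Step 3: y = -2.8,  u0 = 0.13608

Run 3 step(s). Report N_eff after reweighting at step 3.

step 1: w=[0.0002, 0.0019, 0.0021, 0.0094, 0.1653, 0.7060, 0.1151]  mean=1.0273  Neff=1.8550  idx=[4, 5, 5, 5, 5, 5, 6]
step 2: w=[0.0072, 0.1212, 0.1212, 0.1212, 0.1212, 0.1212, 0.3870]  mean=1.9615  Neff=4.4797  idx=[1, 2, 3, 4, 5, 6, 6]
step 3: w=[0.2000, 0.2000, 0.2000, 0.2000, 0.2000, 0.0000, 0.0000]  mean=0.9600  Neff=5.0000  idx=[0, 1, 2, 2, 3, 4, 4]

N_eff = 5.0000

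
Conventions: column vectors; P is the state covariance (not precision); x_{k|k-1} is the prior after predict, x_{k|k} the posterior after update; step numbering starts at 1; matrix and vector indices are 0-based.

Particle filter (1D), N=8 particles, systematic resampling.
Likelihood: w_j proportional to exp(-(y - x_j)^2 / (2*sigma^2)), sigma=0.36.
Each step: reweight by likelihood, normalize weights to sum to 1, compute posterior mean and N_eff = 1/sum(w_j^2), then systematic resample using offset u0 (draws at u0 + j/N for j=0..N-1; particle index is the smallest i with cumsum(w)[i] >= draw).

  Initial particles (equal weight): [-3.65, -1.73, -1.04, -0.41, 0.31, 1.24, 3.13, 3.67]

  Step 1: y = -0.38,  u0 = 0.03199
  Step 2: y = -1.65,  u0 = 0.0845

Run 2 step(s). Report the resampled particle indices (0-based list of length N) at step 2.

step 1: w=[0.0000, 0.0007, 0.1387, 0.7420, 0.1186, 0.0000, 0.0000, 0.0000]  mean=-0.4128  Neff=1.7127  idx=[2, 3, 3, 3, 3, 3, 3, 4]
step 2: w=[0.9373, 0.0104, 0.0104, 0.0104, 0.0104, 0.0104, 0.0104, 0.0000]  mean=-1.0005  Neff=1.1374  idx=[0, 0, 0, 0, 0, 0, 0, 3]

resampled_idx = [0, 0, 0, 0, 0, 0, 0, 3]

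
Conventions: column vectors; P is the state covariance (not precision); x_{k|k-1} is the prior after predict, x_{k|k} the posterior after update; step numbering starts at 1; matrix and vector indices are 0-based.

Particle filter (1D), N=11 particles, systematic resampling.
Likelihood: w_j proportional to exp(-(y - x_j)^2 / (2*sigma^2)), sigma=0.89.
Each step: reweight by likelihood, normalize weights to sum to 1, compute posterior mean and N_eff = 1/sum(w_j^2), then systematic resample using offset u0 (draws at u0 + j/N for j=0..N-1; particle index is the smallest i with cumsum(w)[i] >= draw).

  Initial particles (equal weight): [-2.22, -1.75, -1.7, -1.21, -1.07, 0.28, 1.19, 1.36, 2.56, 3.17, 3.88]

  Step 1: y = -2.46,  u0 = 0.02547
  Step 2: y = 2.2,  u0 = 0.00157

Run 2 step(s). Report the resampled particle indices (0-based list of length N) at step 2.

step 1: w=[0.3148, 0.2375, 0.2267, 0.1217, 0.0964, 0.0029, 0.0001, 0.0000, 0.0000, 0.0000, 0.0000]  mean=-1.7492  Neff=4.3297  idx=[0, 0, 0, 0, 1, 1, 2, 2, 2, 3, 4]
step 2: w=[0.0021, 0.0021, 0.0021, 0.0021, 0.0246, 0.0246, 0.0315, 0.0315, 0.0315, 0.3024, 0.5456]  mean=-1.2148  Neff=2.5421  idx=[0, 7, 9, 9, 9, 10, 10, 10, 10, 10, 10]

resampled_idx = [0, 7, 9, 9, 9, 10, 10, 10, 10, 10, 10]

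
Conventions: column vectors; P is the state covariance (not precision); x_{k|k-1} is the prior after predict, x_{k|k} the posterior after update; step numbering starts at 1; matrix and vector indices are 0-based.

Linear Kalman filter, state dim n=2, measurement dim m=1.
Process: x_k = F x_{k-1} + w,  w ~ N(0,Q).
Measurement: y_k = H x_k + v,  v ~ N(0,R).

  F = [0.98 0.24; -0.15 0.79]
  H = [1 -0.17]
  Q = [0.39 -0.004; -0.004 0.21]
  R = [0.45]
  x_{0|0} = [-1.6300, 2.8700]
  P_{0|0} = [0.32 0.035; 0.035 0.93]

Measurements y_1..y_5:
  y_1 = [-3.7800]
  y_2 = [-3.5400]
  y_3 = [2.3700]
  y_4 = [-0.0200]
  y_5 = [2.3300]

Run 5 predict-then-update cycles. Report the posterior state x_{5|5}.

x_post = [2.0318, 1.3265]

step 1: x^-=[-0.9086, 2.5118]  P^-=[0.7674 0.1511; 0.1511 0.7893]  S=[1.1888]  K=[0.6239; 0.0143]  nu=[-2.4444]  x^+=[-2.4336, 2.4770]  P^+=[0.3046 0.1406; 0.1406 0.7891]
step 2: x^-=[-1.7905, 2.3218]  P^-=[0.7941 0.2046; 0.2046 0.6760]  S=[1.1941]  K=[0.6359; 0.0751]  nu=[-1.3548]  x^+=[-2.6520, 2.2201]  P^+=[0.3113 0.1476; 0.1476 0.6693]
step 3: x^-=[-2.0662, 2.1517]  P^-=[0.7969 0.1861; 0.1861 0.5997]  S=[1.2010]  K=[0.6372; 0.0700]  nu=[4.8019]  x^+=[0.9937, 2.4880]  P^+=[0.3093 0.1325; 0.1325 0.5938]
step 4: x^-=[1.5709, 1.8165]  P^-=[0.7835 0.1609; 0.1609 0.5562]  S=[1.1949]  K=[0.6328; 0.0555]  nu=[-1.2821]  x^+=[0.7595, 1.7453]  P^+=[0.3050 0.1189; 0.1189 0.5525]
step 5: x^-=[1.1632, 1.2648]  P^-=[0.7707 0.1437; 0.1437 0.5335]  S=[1.1872]  K=[0.6286; 0.0446]  nu=[1.3818]  x^+=[2.0318, 1.3265]  P^+=[0.3016 0.1104; 0.1104 0.5311]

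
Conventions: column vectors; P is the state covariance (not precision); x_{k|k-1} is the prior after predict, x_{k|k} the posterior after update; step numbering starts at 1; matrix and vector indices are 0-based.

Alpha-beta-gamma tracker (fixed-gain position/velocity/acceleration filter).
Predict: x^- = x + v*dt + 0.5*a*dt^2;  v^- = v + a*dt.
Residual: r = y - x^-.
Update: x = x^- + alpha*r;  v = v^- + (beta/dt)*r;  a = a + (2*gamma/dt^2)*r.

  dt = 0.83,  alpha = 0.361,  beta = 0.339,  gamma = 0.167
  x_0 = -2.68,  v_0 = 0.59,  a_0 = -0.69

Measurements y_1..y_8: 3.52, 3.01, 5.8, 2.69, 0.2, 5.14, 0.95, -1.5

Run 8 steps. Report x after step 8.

x_post = -9.0356

step 1: x_pred=-2.4280  r=5.9480  x^+=-0.2808  v^+=2.4467  a^+=2.1938
step 2: x_pred=2.5056  r=0.5044  x^+=2.6877  v^+=4.4735  a^+=2.4383
step 3: x_pred=7.2406  r=-1.4406  x^+=6.7205  v^+=5.9089  a^+=1.7399
step 4: x_pred=12.2242  r=-9.5342  x^+=8.7824  v^+=3.4589  a^+=-2.8826
step 5: x_pred=10.6603  r=-10.4603  x^+=6.8842  v^+=-3.2060  a^+=-7.9541
step 6: x_pred=1.4834  r=3.6566  x^+=2.8034  v^+=-8.3144  a^+=-6.1813
step 7: x_pred=-6.2267  r=7.1767  x^+=-3.6359  v^+=-10.5137  a^+=-2.7018
step 8: x_pred=-13.2929  r=11.7929  x^+=-9.0356  v^+=-7.9395  a^+=3.0158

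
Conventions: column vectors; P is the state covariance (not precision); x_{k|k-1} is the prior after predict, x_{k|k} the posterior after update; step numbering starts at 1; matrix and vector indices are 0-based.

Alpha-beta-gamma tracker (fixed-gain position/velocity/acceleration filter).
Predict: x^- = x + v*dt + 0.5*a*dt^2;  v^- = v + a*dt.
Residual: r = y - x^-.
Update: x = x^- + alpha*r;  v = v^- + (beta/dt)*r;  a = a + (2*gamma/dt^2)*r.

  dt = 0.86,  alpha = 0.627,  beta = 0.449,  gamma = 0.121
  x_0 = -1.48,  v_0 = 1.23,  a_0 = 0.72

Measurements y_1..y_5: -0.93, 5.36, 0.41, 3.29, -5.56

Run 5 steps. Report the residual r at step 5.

resid = -9.6664

step 1: x_pred=-0.1559  r=-0.7741  x^+=-0.6413  v^+=1.4451  a^+=0.4667
step 2: x_pred=0.7741  r=4.5859  x^+=3.6495  v^+=4.2407  a^+=1.9673
step 3: x_pred=8.0240  r=-7.6140  x^+=3.2500  v^+=1.9574  a^+=-0.5241
step 4: x_pred=4.7396  r=-1.4496  x^+=3.8307  v^+=0.7499  a^+=-0.9984
step 5: x_pred=4.1064  r=-9.6664  x^+=-1.9544  v^+=-5.1555  a^+=-4.1612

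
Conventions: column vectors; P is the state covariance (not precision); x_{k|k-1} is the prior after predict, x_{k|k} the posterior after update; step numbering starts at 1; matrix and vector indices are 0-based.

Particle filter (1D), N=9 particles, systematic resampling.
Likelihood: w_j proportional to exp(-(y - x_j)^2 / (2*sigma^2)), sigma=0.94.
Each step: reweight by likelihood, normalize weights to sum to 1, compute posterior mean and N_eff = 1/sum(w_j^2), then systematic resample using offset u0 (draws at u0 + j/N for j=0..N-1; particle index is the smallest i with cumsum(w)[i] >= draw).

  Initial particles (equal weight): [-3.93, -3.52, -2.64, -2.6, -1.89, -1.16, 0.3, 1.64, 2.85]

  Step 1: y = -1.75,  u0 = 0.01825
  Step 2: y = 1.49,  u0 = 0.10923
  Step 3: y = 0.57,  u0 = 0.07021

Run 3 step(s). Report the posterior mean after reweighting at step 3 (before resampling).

post_mean = -1.1758

step 1: w=[0.0197, 0.0493, 0.1854, 0.1928, 0.2870, 0.2384, 0.0269, 0.0004, 0.0000]  mean=-2.0521  Neff=4.6662  idx=[0, 2, 2, 3, 4, 4, 4, 5, 5]
step 2: w=[0.0000, 0.0015, 0.0015, 0.0018, 0.0367, 0.0367, 0.0367, 0.4426, 0.4426]  mean=-1.2474  Neff=2.5265  idx=[6, 7, 7, 7, 7, 8, 8, 8, 8]
step 3: w=[0.0217, 0.1223, 0.1223, 0.1223, 0.1223, 0.1223, 0.1223, 0.1223, 0.1223]  mean=-1.1758  Neff=8.3255  idx=[1, 2, 3, 4, 5, 5, 6, 7, 8]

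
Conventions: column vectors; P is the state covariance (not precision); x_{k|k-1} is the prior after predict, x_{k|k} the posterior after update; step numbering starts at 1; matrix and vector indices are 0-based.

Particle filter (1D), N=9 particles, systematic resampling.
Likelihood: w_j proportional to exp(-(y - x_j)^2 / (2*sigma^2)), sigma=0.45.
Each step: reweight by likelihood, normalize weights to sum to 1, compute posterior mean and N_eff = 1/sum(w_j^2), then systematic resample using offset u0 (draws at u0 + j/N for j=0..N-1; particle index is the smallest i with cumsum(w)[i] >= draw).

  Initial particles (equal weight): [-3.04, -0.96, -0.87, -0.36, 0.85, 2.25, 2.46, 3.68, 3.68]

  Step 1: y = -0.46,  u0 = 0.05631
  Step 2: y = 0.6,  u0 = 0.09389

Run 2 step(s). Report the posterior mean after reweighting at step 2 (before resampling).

step 1: w=[0.0000, 0.2463, 0.3015, 0.4455, 0.0066, 0.0000, 0.0000, 0.0000, 0.0000]  mean=-0.6536  Neff=2.8559  idx=[1, 1, 2, 2, 2, 3, 3, 3, 3]
step 2: w=[0.0057, 0.0057, 0.0112, 0.0112, 0.0112, 0.2387, 0.2387, 0.2387, 0.2387]  mean=-0.3840  Neff=4.3774  idx=[5, 5, 6, 6, 7, 7, 7, 8, 8]

post_mean = -0.3840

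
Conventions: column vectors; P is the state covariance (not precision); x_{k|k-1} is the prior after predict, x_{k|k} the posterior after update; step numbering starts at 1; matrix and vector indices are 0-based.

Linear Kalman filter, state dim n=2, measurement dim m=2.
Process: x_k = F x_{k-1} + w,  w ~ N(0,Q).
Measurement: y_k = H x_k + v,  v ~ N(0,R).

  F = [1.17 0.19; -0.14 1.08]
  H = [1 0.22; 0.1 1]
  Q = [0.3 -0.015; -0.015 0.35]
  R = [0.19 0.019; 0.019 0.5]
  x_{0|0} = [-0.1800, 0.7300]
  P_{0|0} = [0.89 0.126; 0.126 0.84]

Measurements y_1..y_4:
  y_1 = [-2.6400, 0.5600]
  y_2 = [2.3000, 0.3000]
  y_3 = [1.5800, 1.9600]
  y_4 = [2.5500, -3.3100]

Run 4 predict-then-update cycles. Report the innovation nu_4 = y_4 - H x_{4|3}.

innov = [0.5645, -4.8151]

step 1: x^-=[-0.0719, 0.8136]  P^-=[1.6047 0.1674; 0.1674 1.3091]  S=[1.9317 0.6386; 0.6386 1.8587]  K=[0.8929 -0.1303; -0.0001 0.7134]  nu=[-2.7471, -0.2464]  x^+=[-2.4926, 0.6380]  P^+=[0.1818 -0.0664; -0.0664 0.3633]
step 2: x^-=[-2.7951, 1.0380]  P^-=[0.5324 -0.0523; -0.0523 0.7974]  S=[0.7380 0.1942; 0.1942 1.2923]  K=[0.7347 -0.1097; 0.0057 0.6122]  nu=[4.8667, -0.4585]  x^+=[0.8309, 0.7852]  P^+=[0.1498 -0.0559; -0.0559 0.3118]
step 3: x^-=[1.1213, 0.7316]  P^-=[0.4915 -0.0447; -0.0447 0.7335]  S=[0.6973 0.1839; 0.1839 1.2295]  K=[0.7181 -0.1037; 0.0115 0.5912]  nu=[0.2977, 1.1162]  x^+=[1.2193, 1.3950]  P^+=[0.1461 -0.0528; -0.0528 0.3011]
step 4: x^-=[1.6916, 1.3359]  P^-=[0.4874 -0.0425; -0.0425 0.7201]  S=[0.6935 0.1827; 0.1827 1.2164]  K=[0.7163 -0.1025; 0.0126 0.5866]  nu=[0.5645, -4.8151]  x^+=[2.5893, -1.4813]  P^+=[0.1456 -0.0522; -0.0522 0.2987]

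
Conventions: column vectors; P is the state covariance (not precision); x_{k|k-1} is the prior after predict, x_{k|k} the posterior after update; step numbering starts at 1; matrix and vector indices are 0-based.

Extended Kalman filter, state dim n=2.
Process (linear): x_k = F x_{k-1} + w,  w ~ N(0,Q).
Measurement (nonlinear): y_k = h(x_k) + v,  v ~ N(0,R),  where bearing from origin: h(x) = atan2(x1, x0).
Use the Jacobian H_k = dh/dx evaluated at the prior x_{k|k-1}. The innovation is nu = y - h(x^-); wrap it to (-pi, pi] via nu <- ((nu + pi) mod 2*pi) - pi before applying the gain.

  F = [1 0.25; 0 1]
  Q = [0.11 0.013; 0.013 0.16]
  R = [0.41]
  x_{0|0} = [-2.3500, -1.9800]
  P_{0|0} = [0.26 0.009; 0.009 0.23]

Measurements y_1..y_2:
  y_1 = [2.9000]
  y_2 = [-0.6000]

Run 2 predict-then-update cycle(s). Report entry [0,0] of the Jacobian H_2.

H_jac[0,0] = 0.1232

step 1: x^-=[-2.8450, -1.9800]  P^-=[0.3889 0.0795; 0.0795 0.3900]  H_jac=[0.1648 -0.2368]  S=[0.4362]  K=[0.1038; -0.1817]  nu=[-0.8496]  x^+=[-2.9332, -1.8257]  P^+=[0.3842 0.0877; 0.0877 0.3756]
step 2: x^-=[-3.3896, -1.8257]  P^-=[0.5615 0.1946; 0.1946 0.5356]  H_jac=[0.1232 -0.2287]  S=[0.4356]  K=[0.0566; -0.2262]  nu=[2.0475]  x^+=[-3.2737, -2.2887]  P^+=[0.5601 0.2002; 0.2002 0.5133]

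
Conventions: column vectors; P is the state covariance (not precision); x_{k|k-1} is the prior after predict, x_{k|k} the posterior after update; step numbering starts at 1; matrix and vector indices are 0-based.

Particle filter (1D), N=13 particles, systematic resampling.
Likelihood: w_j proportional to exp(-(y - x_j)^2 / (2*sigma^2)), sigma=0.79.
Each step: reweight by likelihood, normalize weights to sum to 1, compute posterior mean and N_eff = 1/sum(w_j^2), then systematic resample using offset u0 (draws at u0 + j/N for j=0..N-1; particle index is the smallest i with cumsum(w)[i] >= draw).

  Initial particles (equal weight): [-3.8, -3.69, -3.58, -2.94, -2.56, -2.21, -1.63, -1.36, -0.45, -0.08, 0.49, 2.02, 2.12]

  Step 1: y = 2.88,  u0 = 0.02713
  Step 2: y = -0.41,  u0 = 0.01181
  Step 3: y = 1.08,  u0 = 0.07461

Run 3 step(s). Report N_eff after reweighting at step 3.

step 1: w=[0.0000, 0.0000, 0.0000, 0.0000, 0.0000, 0.0000, 0.0000, 0.0000, 0.0001, 0.0007, 0.0086, 0.4632, 0.5273]  mean=2.0577  Neff=2.0297  idx=[11, 11, 11, 11, 11, 11, 12, 12, 12, 12, 12, 12, 12]
step 2: w=[0.0934, 0.0934, 0.0934, 0.0934, 0.0934, 0.0934, 0.0628, 0.0628, 0.0628, 0.0628, 0.0628, 0.0628, 0.0628]  mean=2.0639  Neff=12.5071  idx=[0, 0, 1, 2, 3, 4, 5, 5, 7, 8, 9, 10, 11]
step 3: w=[0.0815, 0.0815, 0.0815, 0.0815, 0.0815, 0.0815, 0.0815, 0.0815, 0.0696, 0.0696, 0.0696, 0.0696, 0.0696]  mean=2.0548  Neff=12.9261  idx=[0, 1, 2, 3, 4, 5, 6, 7, 8, 9, 10, 11, 12]

N_eff = 12.9261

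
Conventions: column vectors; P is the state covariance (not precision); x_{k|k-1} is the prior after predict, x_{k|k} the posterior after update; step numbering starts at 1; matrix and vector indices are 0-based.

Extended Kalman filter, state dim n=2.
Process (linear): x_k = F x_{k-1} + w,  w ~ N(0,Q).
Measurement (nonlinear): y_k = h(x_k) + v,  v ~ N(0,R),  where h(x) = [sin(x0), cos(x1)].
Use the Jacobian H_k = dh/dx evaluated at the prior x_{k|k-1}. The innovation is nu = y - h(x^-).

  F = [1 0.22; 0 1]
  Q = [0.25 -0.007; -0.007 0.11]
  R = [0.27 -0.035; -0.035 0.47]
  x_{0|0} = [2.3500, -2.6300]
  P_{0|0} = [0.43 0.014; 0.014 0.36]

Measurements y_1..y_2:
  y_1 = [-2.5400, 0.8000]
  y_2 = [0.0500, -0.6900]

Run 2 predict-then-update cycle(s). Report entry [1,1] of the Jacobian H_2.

H_jac[1,1] = 0.9216

step 1: x^-=[1.7714, -2.6300]  P^-=[0.7036 0.0862; 0.0862 0.4700]  H_jac=[-0.1993 0.0000; 0.0000 0.4896]  S=[0.2979 -0.0434; -0.0434 0.5826]  K=[-0.4651 0.0378; -0.0001 0.3949]  nu=[-3.5199, 1.6720]  x^+=[3.4715, -1.9693]  P^+=[0.6368 0.0695; 0.0695 0.3791]
step 2: x^-=[3.0383, -1.9693]  P^-=[0.9357 0.1459; 0.1459 0.4891]  H_jac=[-0.9947 0.0000; 0.0000 0.9216]  S=[1.1958 -0.1688; -0.1688 0.8855]  K=[-0.7778 0.0036; -0.0509 0.4994]  nu=[-0.0531, -0.3019]  x^+=[3.0785, -2.1174]  P^+=[0.2113 0.0314; 0.0314 0.2566]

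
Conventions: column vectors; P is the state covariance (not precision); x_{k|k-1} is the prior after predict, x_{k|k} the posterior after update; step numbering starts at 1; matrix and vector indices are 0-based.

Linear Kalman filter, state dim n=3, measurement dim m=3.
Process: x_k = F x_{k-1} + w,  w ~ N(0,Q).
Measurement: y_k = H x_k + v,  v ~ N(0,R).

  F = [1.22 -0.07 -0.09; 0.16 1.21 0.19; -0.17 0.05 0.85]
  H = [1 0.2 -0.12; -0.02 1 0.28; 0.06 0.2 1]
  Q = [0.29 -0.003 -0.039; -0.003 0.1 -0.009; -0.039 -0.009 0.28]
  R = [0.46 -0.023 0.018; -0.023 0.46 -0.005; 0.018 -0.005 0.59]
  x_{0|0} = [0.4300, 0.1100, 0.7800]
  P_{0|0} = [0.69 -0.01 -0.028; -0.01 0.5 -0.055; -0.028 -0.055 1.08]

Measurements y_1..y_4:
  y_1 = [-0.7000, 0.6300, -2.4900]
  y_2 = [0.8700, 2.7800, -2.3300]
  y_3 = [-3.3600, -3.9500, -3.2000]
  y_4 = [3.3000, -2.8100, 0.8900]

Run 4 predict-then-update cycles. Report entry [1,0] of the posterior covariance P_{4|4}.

step 1: x^-=[0.4467, 0.3501, 0.5954]  P^-=[1.3354 0.0569 -0.2931; 0.0569 0.8578 0.1189; -0.2931 0.1189 1.0851]  S=[1.9327 0.0516 -0.2558; 0.0516 1.4710 0.5985; -0.2558 0.5985 1.7279]  K=[0.7184 -0.0656 0.0124; 0.0906 0.6137 -0.0291; -0.1296 0.0544 0.5935]  nu=[-1.1453, 0.1221, -3.1822]  x^+=[-0.4234, 0.4138, -1.1381]  P^+=[0.3417 -0.0423 0.0085; -0.0423 0.3008 -0.0762; 0.0085 -0.0762 0.3623]
step 2: x^-=[-0.4431, 0.2167, -0.8747]  P^-=[0.8074 -0.0188 -0.1279; -0.0188 0.5114 -0.0114; -0.1279 -0.0114 0.5442]  S=[1.3194 -0.0092 -0.1114; -0.0092 1.0101 0.2359; -0.1114 0.2359 1.1371]  K=[0.6203 -0.0646 0.0010; 0.0662 0.5088 -0.0202; -0.1098 0.0355 0.4516]  nu=[1.1648, 2.7994, -1.4720]  x^+=[0.0972, 1.7477, -1.5679]  P^+=[0.2948 -0.0387 0.0021; -0.0387 0.2488 -0.0607; 0.0021 -0.0607 0.2763]
step 3: x^-=[0.1374, 1.8324, -1.2619]  P^-=[0.7377 -0.0200 -0.1189; -0.0200 0.4391 -0.0125; -0.1189 -0.0125 0.4837]  S=[1.2433 -0.0189 -0.1027; -0.0189 0.9324 0.2034; -0.1027 0.2034 1.0742]  K=[0.6003 -0.0598 -0.0045; 0.0617 0.4720 -0.0145; -0.1087 0.0398 0.4234]  nu=[-4.0153, -5.4263, -2.3128]  x^+=[-1.9378, -0.9430, -2.0206]  P^+=[0.2843 -0.0352 -0.0016; -0.0352 0.2301 -0.0537; -0.0016 -0.0537 0.2585]
step 4: x^-=[-2.1163, -1.8351, -1.4352]  P^-=[0.7220 -0.0168 -0.1193; -0.0168 0.4151 -0.0100; -0.1193 -0.0100 0.4720]  S=[1.2278 -0.0200 -0.1025; -0.0200 0.9088 0.1982; -0.1025 0.1982 1.0625]  K=[0.5955 -0.0565 -0.0067; 0.0614 0.4579 -0.0117; -0.1094 0.0437 0.4169]  nu=[5.6111, -0.6154, 2.8192]  x^+=[1.2410, -1.8052, -0.9007]  P^+=[0.2813 -0.0331 -0.0032; -0.0331 0.2228 -0.0507; -0.0032 -0.0507 0.2541]

P_post[1,0] = -0.0331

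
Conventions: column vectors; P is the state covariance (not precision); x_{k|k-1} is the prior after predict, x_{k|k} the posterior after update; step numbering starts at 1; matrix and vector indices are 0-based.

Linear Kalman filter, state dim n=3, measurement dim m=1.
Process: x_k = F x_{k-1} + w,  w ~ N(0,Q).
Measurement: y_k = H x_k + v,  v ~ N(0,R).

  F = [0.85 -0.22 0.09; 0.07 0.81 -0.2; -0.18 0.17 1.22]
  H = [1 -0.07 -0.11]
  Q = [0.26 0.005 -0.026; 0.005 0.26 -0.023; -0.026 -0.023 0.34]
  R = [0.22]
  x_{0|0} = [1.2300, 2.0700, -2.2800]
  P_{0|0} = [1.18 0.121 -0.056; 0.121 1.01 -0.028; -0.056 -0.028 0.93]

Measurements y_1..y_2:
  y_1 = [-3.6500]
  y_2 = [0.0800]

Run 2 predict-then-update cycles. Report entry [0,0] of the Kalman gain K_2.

K[0,0] = 0.6606

step 1: x^-=[0.3849, 2.2188, -2.6511]  P^-=[1.1163 -0.0342 -0.1700; -0.0342 0.9900 -0.1754; -0.1700 -0.1754 1.7972]  S=[1.4023]  K=[0.8110; -0.0600; -0.2534]  nu=[-4.1712]  x^+=[-2.9981, 2.4692, -1.5939]  P^+=[0.1938 0.0341 0.1183; 0.0341 0.9850 -0.1968; 0.1183 -0.1968 1.7071]
step 2: x^-=[-3.2351, 2.1090, -0.9852]  P^-=[0.4747 -0.2091 0.2717; -0.2091 1.0398 -0.4843; 0.2717 -0.4843 2.7800]  S=[0.6954]  K=[0.6606; -0.3288; -0.0002]  nu=[3.3543]  x^+=[-1.0192, 1.0062, -0.9859]  P^+=[0.1712 -0.0581 0.2718; -0.0581 0.9646 -0.4844; 0.2718 -0.4844 2.7800]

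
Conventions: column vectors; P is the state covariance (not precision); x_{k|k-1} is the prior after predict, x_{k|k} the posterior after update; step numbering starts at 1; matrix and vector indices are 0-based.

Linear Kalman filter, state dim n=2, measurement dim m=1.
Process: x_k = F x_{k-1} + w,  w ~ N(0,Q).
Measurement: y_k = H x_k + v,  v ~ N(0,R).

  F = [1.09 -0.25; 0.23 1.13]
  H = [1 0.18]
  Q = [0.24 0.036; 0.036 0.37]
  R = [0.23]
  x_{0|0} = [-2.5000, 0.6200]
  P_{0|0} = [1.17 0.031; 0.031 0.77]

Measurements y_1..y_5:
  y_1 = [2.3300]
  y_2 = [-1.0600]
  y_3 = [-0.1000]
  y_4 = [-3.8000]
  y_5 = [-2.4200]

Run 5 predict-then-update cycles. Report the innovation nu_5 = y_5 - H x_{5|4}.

innov = [2.0898]

step 1: x^-=[-2.8800, 0.1256]  P^-=[1.6613 0.1482; 0.1482 1.4312]  S=[1.9910]  K=[0.8478; 0.2038]  nu=[5.1874]  x^+=[1.5178, 1.1829]  P^+=[0.2302 -0.1959; -0.1959 1.3485]
step 2: x^-=[1.3587, 1.6858]  P^-=[0.7046 -0.5172; -0.5172 2.0023]  S=[0.8133]  K=[0.7519; -0.1928]  nu=[-2.7222]  x^+=[-0.6880, 2.2106]  P^+=[0.2448 -0.3993; -0.3993 1.9721]
step 3: x^-=[-1.3026, 2.3397]  P^-=[0.8717 -0.9286; -0.9286 2.6935]  S=[0.8547]  K=[0.8244; -0.5192]  nu=[0.7815]  x^+=[-0.6584, 1.9340]  P^+=[0.2909 -0.5628; -0.5628 2.4631]
step 4: x^-=[-1.2012, 2.0340]  P^-=[1.0463 -1.2477; -1.2477 3.2380]  S=[0.9320]  K=[0.8816; -0.7134]  nu=[-2.9650]  x^+=[-3.8151, 4.1491]  P^+=[0.3219 -0.6615; -0.6615 2.7637]
step 5: x^-=[-5.1958, 3.8110]  P^-=[1.1557 -1.4408; -1.4408 3.5721]  S=[0.9827]  K=[0.9121; -0.8119]  nu=[2.0898]  x^+=[-3.2897, 2.1142]  P^+=[0.3381 -0.7131; -0.7131 2.9243]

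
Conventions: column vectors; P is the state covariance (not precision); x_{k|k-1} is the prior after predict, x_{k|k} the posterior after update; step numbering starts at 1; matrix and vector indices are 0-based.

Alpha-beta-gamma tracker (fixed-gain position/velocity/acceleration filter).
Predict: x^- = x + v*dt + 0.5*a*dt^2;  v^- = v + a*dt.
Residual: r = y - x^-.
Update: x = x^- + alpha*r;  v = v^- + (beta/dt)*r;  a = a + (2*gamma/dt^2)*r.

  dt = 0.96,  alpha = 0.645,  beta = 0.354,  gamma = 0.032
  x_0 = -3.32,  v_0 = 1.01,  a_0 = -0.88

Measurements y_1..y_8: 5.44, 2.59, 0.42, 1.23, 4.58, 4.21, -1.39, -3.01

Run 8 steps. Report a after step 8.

step 1: x_pred=-2.7559  r=8.1959  x^+=2.5305  v^+=3.1874  a^+=-0.3108
step 2: x_pred=5.4472  r=-2.8572  x^+=3.6043  v^+=1.8355  a^+=-0.5093
step 3: x_pred=5.1317  r=-4.7117  x^+=2.0926  v^+=-0.3909  a^+=-0.8365
step 4: x_pred=1.3320  r=-0.1020  x^+=1.2662  v^+=-1.2315  a^+=-0.8435
step 5: x_pred=-0.3047  r=4.8847  x^+=2.8459  v^+=-0.2400  a^+=-0.5043
step 6: x_pred=2.3831  r=1.8269  x^+=3.5615  v^+=-0.0505  a^+=-0.3775
step 7: x_pred=3.3390  r=-4.7290  x^+=0.2888  v^+=-2.1567  a^+=-0.7059
step 8: x_pred=-2.1069  r=-0.9031  x^+=-2.6894  v^+=-3.1673  a^+=-0.7686

a_post = -0.7686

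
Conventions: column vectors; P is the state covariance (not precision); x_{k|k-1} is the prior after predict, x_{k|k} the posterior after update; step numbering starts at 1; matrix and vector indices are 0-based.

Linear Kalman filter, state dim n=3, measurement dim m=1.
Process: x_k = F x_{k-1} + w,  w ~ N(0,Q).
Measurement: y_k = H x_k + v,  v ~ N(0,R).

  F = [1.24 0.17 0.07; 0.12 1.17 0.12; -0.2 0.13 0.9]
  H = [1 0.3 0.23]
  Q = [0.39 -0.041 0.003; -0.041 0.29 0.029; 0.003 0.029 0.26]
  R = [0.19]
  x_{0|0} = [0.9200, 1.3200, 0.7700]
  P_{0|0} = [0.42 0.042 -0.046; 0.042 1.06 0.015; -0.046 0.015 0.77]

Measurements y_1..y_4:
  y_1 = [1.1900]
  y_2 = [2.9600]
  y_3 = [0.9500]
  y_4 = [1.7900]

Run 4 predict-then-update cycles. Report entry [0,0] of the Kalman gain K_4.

step 1: x^-=[1.4191, 1.7472, 0.6806]  P^-=[1.0803 0.2949 -0.0721; 0.2949 1.7729 0.2663; -0.0721 0.2663 0.9363]  S=[1.6599]  K=[0.6941; 0.5350; 0.1344]  nu=[-0.9098]  x^+=[0.7876, 1.2605, 0.5583]  P^+=[0.2805 -0.3215 -0.2270; -0.3215 1.2978 0.1469; -0.2270 0.1469 0.9063]
step 2: x^-=[1.2300, 1.6363, 0.5088]  P^-=[0.6919 -0.2271 -0.2480; -0.2271 2.0281 0.5257; -0.2480 0.5257 1.1601]  S=[0.9479]  K=[0.5978; 0.5298; 0.1862]  nu=[1.1221]  x^+=[1.9008, 2.2308, 0.7178]  P^+=[0.3531 -0.5274 -0.3535; -0.5274 1.7620 0.4322; -0.3535 0.4322 1.1272]
step 3: x^-=[2.7864, 2.9242, 0.5558]  P^-=[0.7160 -0.4157 -0.3612; -0.4157 2.6865 0.9576; -0.3612 0.9576 1.4728]  S=[0.9422]  K=[0.5393; 0.6479; 0.2810]  nu=[-2.8415]  x^+=[1.2539, 1.0831, -0.2427]  P^+=[0.4419 -0.7450 -0.5040; -0.7450 2.2909 0.7860; -0.5040 0.7860 1.3984]
step 4: x^-=[1.7220, 1.3886, -0.3284]  P^-=[0.7596 -0.6027 -0.4907; -0.6027 3.4496 1.4782; -0.4907 1.4782 1.8532]  S=[0.9748]  K=[0.4780; 0.7921; 0.3888]  nu=[-0.2730]  x^+=[1.5915, 1.1723, -0.4346]  P^+=[0.5369 -0.9718 -0.6718; -0.9718 2.8379 1.1779; -0.6718 1.1779 1.7058]

K[0,0] = 0.4780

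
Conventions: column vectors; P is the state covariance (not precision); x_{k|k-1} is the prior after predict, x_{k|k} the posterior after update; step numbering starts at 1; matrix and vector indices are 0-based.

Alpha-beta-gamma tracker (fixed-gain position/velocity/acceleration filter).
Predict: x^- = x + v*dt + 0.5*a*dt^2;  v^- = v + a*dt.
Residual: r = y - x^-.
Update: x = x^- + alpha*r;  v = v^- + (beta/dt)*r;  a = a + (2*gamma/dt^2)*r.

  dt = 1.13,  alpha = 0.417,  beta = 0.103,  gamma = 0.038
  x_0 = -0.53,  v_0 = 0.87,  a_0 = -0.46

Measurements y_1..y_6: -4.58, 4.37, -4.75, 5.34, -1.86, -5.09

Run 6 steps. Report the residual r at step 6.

step 1: x_pred=0.1594  r=-4.7394  x^+=-1.8169  v^+=-0.0818  a^+=-0.7421
step 2: x_pred=-2.3831  r=6.7531  x^+=0.4329  v^+=-0.3048  a^+=-0.3401
step 3: x_pred=-0.1287  r=-4.6213  x^+=-2.0558  v^+=-1.1104  a^+=-0.6152
step 4: x_pred=-3.7033  r=9.0433  x^+=0.0678  v^+=-0.9813  a^+=-0.0770
step 5: x_pred=-1.0902  r=-0.7698  x^+=-1.4112  v^+=-1.1384  a^+=-0.1228
step 6: x_pred=-2.7760  r=-2.3140  x^+=-3.7409  v^+=-1.4881  a^+=-0.2605

resid = -2.3140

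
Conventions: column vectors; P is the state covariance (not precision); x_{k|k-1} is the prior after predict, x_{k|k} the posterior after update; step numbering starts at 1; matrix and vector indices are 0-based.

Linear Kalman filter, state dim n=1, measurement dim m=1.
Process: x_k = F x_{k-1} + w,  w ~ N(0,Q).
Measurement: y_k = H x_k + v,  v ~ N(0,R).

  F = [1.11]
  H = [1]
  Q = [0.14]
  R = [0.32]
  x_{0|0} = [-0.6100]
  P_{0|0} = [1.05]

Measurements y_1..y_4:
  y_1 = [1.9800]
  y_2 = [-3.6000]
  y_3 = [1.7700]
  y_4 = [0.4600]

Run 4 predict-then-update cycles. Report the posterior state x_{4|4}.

x_post = [0.3521]

step 1: x^-=[-0.6771]  P^-=[1.4337]  S=[1.7537]  K=[0.8175]  nu=[2.6571]  x^+=[1.4952]  P^+=[0.2616]
step 2: x^-=[1.6596]  P^-=[0.4623]  S=[0.7823]  K=[0.5910]  nu=[-5.2596]  x^+=[-1.4486]  P^+=[0.1891]
step 3: x^-=[-1.6080]  P^-=[0.3730]  S=[0.6930]  K=[0.5382]  nu=[3.3780]  x^+=[0.2102]  P^+=[0.1722]
step 4: x^-=[0.2333]  P^-=[0.3522]  S=[0.6722]  K=[0.5240]  nu=[0.2267]  x^+=[0.3521]  P^+=[0.1677]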